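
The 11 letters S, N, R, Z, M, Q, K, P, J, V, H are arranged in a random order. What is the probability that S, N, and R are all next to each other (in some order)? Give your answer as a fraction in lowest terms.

There are 11! = 39916800 arrangements.
Treat the three as one block: 9! placements × 3! orders within the block = 362880·6 = 2177280.
Probability = 2177280/39916800 = 3/55.

3/55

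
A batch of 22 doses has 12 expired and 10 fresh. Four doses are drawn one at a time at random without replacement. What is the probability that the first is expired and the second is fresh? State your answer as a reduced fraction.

20/77

Multiply the conditional probabilities at each draw: 12/22 · 10/21 = 120/462 = 20/77.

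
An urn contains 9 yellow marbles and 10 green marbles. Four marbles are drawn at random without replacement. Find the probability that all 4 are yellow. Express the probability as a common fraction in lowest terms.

There are C(19,4) = 3876 possible selections.
Selections with all yellow: C(9,4) = 126.
Probability = 126/3876 = 21/646.

21/646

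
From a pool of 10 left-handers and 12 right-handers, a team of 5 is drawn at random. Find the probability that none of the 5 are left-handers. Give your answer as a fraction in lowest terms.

There are C(22,5) = 26334 possible selections.
Selections with no left-handers (all right-handers): C(12,5) = 792.
Probability = 792/26334 = 4/133.

4/133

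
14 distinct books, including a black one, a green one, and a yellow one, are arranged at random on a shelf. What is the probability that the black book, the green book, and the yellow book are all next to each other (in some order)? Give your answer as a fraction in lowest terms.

3/91

There are 14! = 87178291200 arrangements.
Treat the three as one block: 12! placements × 3! orders within the block = 479001600·6 = 2874009600.
Probability = 2874009600/87178291200 = 3/91.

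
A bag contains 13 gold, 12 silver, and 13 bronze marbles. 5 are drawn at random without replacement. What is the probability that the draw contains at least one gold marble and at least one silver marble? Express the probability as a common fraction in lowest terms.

There are C(38,5) = 501942 possible draws.
By inclusion-exclusion on the complements, draws missing all gold or all silver: C(25,5) + C(26,5) − C(13,5) = 53130 + 65780 − 1287 = 117623.
So draws with at least one of each: 501942 − 117623 = 384319, probability 384319/501942 = 611/798.

611/798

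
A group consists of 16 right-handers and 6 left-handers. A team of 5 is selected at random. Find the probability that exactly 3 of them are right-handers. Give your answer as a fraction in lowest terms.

200/627

The sample space is all 5-subsets of the 22: C(22,5) = 26334.
Selections with exactly 3 right-handers: choose 3 of the 16 right-handers and 2 of the 6 left-handers, C(16,3)·C(6,2) = 560·15 = 8400.
Probability = 8400/26334 = 200/627.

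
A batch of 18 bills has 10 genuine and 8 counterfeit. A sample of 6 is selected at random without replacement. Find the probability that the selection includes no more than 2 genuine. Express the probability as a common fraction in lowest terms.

89/442

There are C(18,6) = 18564 ways to choose the 6.
Favorable selections (no more than 2 genuine): C(10,0)·C(8,6) + C(10,1)·C(8,5) + C(10,2)·C(8,4) = 28 + 560 + 3150 = 3738.
Probability = 3738/18564 = 89/442.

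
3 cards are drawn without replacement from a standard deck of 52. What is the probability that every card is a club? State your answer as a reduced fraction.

There are C(52,3) = 22100 possible 3-card hands.
Hands that are all clubs: C(13,3) = 286.
Probability = 286/22100 = 11/850.

11/850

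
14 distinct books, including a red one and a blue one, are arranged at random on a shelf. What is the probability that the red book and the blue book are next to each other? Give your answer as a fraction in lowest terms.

There are 14! = 87178291200 arrangements.
Treat the red book and the blue book as a block: 13! arrangements of the blocks × 2 orders within the block = 2·6227020800 = 12454041600.
Probability = 12454041600/87178291200 = 1/7.

1/7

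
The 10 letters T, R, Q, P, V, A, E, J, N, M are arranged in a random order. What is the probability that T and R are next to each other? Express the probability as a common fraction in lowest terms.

1/5

There are 10! = 3628800 arrangements.
Treat T and R as a block: 9! arrangements of the blocks × 2 orders within the block = 2·362880 = 725760.
Probability = 725760/3628800 = 1/5.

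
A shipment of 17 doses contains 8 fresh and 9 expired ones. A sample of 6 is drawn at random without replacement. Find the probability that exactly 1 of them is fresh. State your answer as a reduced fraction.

The sample space is all 6-subsets of the 17: C(17,6) = 12376.
Selections with exactly 1 fresh: choose 1 of the 8 fresh and 5 of the 9 expired, C(8,1)·C(9,5) = 8·126 = 1008.
Probability = 1008/12376 = 18/221.

18/221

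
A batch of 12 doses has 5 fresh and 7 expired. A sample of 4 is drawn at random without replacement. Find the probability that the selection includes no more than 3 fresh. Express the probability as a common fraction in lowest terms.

There are C(12,4) = 495 ways to choose the 4.
The complement is exactly 4 fresh: C(5,4)·C(7,0) = 5.
Probability = 1 − 5/495 = 490/495 = 98/99.

98/99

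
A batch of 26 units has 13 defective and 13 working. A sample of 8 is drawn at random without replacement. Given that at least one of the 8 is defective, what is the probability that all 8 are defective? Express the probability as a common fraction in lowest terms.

Work in counts. Selections with at least one defective: C(26,8) − C(13,8) = 1562275 − 1287 = 1560988.
Of those, selections where all 8 are defective: C(13,8) = 1287.
Conditional probability = 1287/1560988 = 9/10916.

9/10916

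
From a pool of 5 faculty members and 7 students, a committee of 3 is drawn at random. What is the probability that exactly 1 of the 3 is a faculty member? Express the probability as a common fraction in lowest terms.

21/44

There are C(12,3) = 220 ways to choose 3 from 12.
Selections with exactly 1 faculty member: choose 1 of the 5 faculty members and 2 of the 7 students, C(5,1)·C(7,2) = 5·21 = 105.
Probability = 105/220 = 21/44.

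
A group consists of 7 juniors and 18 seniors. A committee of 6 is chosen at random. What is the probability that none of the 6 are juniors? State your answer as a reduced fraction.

663/6325

There are C(25,6) = 177100 possible selections.
Selections with no juniors (all seniors): C(18,6) = 18564.
Probability = 18564/177100 = 663/6325.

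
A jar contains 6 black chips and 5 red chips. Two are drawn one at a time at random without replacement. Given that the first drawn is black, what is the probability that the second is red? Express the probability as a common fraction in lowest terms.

After removing one black, 10 remain: 5 black and 5 red.
So the probability the next is red is 5/10 = 1/2.

1/2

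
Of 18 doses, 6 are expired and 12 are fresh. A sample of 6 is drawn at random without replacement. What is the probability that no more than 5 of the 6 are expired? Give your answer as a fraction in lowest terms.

There are C(18,6) = 18564 ways to choose the 6.
Favorable selections (no more than 5 expired): C(6,0)·C(12,6) + C(6,1)·C(12,5) + C(6,2)·C(12,4) + C(6,3)·C(12,3) + C(6,4)·C(12,2) + C(6,5)·C(12,1) = 924 + 4752 + 7425 + 4400 + 990 + 72 = 18563.
Probability = 18563/18564.

18563/18564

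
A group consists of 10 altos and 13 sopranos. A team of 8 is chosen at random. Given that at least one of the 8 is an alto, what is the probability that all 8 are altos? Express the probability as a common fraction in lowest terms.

Work in counts. Selections with at least one alto: C(23,8) − C(13,8) = 490314 − 1287 = 489027.
Of those, selections where all 8 are altos: C(10,8) = 45.
Conditional probability = 45/489027 = 15/163009.

15/163009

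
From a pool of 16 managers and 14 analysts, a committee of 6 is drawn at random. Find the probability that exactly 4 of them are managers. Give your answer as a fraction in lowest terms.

Total number of selections: C(30,6) = 593775.
Selections with exactly 4 managers: choose 4 of the 16 managers and 2 of the 14 analysts, C(16,4)·C(14,2) = 1820·91 = 165620.
Probability = 165620/593775 = 364/1305.

364/1305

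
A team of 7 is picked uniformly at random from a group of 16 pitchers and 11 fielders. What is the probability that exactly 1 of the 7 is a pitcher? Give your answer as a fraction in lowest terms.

Total number of selections: C(27,7) = 888030.
Selections with exactly 1 pitcher: choose 1 of the 16 pitchers and 6 of the 11 fielders, C(16,1)·C(11,6) = 16·462 = 7392.
Probability = 7392/888030 = 112/13455.

112/13455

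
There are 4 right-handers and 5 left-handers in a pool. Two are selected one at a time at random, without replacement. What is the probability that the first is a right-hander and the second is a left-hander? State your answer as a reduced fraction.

Multiply the conditional probabilities at each draw: 4/9 · 5/8 = 20/72 = 5/18.

5/18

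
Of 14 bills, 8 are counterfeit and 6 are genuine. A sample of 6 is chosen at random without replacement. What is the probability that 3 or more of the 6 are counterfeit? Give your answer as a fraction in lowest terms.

362/429

Total selections: C(14,6) = 3003.
Count the complement (fewer than 3 counterfeit): C(8,0)·C(6,6) + C(8,1)·C(6,5) + C(8,2)·C(6,4) = 1 + 48 + 420 = 469.
Probability = 1 − 469/3003 = 2534/3003 = 362/429.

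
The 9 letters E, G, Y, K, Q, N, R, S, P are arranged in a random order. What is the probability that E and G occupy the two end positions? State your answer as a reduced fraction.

1/36

There are 9! = 362880 arrangements.
Place E and G at the ends in 2 ways, arrange the remaining 7 in 7! = 5040 ways: 2·5040 = 10080.
Probability = 10080/362880 = 1/36.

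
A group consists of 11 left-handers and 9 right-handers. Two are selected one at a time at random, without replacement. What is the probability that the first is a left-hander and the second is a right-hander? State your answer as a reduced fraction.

Multiply the conditional probabilities at each draw: 11/20 · 9/19 = 99/380.

99/380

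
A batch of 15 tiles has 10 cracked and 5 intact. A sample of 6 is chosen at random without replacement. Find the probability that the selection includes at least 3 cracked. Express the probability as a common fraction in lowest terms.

954/1001

Total selections: C(15,6) = 5005.
Count the complement (fewer than 3 cracked): C(10,1)·C(5,5) + C(10,2)·C(5,4) = 10 + 225 = 235.
Probability = 1 − 235/5005 = 4770/5005 = 954/1001.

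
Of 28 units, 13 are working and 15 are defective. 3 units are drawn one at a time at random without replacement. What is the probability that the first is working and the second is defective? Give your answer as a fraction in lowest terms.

Multiply the conditional probabilities at each draw: 13/28 · 15/27 = 195/756 = 65/252.

65/252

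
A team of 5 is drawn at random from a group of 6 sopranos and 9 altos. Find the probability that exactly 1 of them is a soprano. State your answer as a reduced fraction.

36/143

There are C(15,5) = 3003 ways to choose 5 from 15.
Selections with exactly 1 soprano: choose 1 of the 6 sopranos and 4 of the 9 altos, C(6,1)·C(9,4) = 6·126 = 756.
Probability = 756/3003 = 36/143.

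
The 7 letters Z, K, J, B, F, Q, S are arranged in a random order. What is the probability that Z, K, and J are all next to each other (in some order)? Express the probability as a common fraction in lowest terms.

There are 7! = 5040 arrangements.
Treat the three as one block: 5! placements × 3! orders within the block = 120·6 = 720.
Probability = 720/5040 = 1/7.

1/7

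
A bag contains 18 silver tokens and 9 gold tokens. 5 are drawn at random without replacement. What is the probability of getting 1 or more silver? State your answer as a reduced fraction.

There are C(27,5) = 80730 ways to choose the 5.
The complement is all 5 are gold: C(9,5) = 126.
Probability = 1 − 126/80730 = 80604/80730 = 4478/4485.

4478/4485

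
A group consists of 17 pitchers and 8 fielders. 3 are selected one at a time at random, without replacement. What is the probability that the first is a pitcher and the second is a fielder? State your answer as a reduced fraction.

Multiply the conditional probabilities at each draw: 17/25 · 8/24 = 136/600 = 17/75.

17/75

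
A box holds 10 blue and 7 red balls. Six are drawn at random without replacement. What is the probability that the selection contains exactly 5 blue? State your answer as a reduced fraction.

63/442

There are C(17,6) = 12376 ways to choose 6 from 17.
Selections with exactly 5 blue: choose 5 of the 10 blue and 1 of the 7 red, C(10,5)·C(7,1) = 252·7 = 1764.
Probability = 1764/12376 = 63/442.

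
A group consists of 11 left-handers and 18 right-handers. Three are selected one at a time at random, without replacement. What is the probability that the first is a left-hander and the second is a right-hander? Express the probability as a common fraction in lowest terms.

99/406

Multiply the conditional probabilities at each draw: 11/29 · 18/28 = 198/812 = 99/406.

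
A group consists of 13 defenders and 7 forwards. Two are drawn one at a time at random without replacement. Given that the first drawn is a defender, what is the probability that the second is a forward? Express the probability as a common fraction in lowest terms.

After removing one defender, 19 remain: 12 defenders and 7 forwards.
So the probability the next is a forward is 7/19.

7/19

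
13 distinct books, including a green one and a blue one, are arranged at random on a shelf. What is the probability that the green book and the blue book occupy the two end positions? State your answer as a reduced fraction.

There are 13! = 6227020800 arrangements.
Place the green book and the blue book at the ends in 2 ways, arrange the remaining 11 in 11! = 39916800 ways: 2·39916800 = 79833600.
Probability = 79833600/6227020800 = 1/78.

1/78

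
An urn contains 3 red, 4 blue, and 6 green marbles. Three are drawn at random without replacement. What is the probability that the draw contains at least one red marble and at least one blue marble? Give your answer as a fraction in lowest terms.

There are C(13,3) = 286 possible draws.
By inclusion-exclusion on the complements, draws missing all red or all blue: C(10,3) + C(9,3) − C(6,3) = 120 + 84 − 20 = 184.
So draws with at least one of each: 286 − 184 = 102, probability 102/286 = 51/143.

51/143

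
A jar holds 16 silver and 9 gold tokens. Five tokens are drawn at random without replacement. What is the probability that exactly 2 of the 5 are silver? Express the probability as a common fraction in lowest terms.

The sample space is all 5-subsets of the 25: C(25,5) = 53130.
Selections with exactly 2 silver: choose 2 of the 16 silver and 3 of the 9 gold, C(16,2)·C(9,3) = 120·84 = 10080.
Probability = 10080/53130 = 48/253.

48/253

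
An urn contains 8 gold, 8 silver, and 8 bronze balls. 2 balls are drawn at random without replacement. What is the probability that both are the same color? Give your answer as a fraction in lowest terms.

There are C(24,2) = 276 ways to draw 2 balls.
All same color: C(8,2) + C(8,2) + C(8,2) = 28 + 28 + 28 = 84.
Probability = 84/276 = 7/23.

7/23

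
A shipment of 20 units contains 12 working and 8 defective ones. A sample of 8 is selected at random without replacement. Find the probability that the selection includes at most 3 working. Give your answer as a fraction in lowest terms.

There are C(20,8) = 125970 ways to choose the 8.
Favorable selections (at most 3 working): C(12,0)·C(8,8) + C(12,1)·C(8,7) + C(12,2)·C(8,6) + C(12,3)·C(8,5) = 1 + 96 + 1848 + 12320 = 14265.
Probability = 14265/125970 = 951/8398.

951/8398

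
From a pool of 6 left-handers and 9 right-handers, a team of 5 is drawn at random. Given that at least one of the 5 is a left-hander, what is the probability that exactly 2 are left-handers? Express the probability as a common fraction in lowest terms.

Work in counts. Selections with at least one left-hander: C(15,5) − C(9,5) = 3003 − 126 = 2877.
Of those, selections where exactly 2 are left-handers: C(6,2)·C(9,3) = 15·84 = 1260.
Conditional probability = 1260/2877 = 60/137.

60/137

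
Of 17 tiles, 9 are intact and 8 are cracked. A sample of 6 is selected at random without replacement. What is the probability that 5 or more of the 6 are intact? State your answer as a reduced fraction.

Total selections: C(17,6) = 12376.
Favorable selections (5 or more intact): C(9,5)·C(8,1) + C(9,6)·C(8,0) = 1008 + 84 = 1092.
Probability = 1092/12376 = 3/34.

3/34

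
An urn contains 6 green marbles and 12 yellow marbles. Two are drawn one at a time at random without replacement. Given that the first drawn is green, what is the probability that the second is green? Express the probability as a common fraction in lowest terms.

5/17

After removing one green, 17 remain: 5 green and 12 yellow.
So the probability the next is green is 5/17.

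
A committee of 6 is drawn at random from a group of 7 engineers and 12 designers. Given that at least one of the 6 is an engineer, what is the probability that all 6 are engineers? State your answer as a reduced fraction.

Work in counts. Selections with at least one engineer: C(19,6) − C(12,6) = 27132 − 924 = 26208.
Of those, selections where all 6 are engineers: C(7,6) = 7.
Conditional probability = 7/26208 = 1/3744.

1/3744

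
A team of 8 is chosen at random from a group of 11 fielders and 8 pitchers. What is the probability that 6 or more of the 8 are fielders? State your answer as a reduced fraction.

1749/8398

There are C(19,8) = 75582 ways to choose the 8.
Favorable selections (6 or more fielders): C(11,6)·C(8,2) + C(11,7)·C(8,1) + C(11,8)·C(8,0) = 12936 + 2640 + 165 = 15741.
Probability = 15741/75582 = 1749/8398.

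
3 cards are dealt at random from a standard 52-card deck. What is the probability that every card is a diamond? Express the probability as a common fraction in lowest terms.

There are C(52,3) = 22100 possible 3-card hands.
Hands that are all diamonds: C(13,3) = 286.
Probability = 286/22100 = 11/850.

11/850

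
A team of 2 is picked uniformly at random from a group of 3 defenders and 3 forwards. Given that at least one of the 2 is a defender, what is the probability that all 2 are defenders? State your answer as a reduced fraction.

Work in counts. Selections with at least one defender: C(6,2) − C(3,2) = 15 − 3 = 12.
Of those, selections where all 2 are defenders: C(3,2) = 3.
Conditional probability = 3/12 = 1/4.

1/4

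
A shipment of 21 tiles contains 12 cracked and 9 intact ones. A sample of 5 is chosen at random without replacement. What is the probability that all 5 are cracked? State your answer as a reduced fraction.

There are C(21,5) = 20349 possible selections.
Selections with all cracked: C(12,5) = 792.
Probability = 792/20349 = 88/2261.

88/2261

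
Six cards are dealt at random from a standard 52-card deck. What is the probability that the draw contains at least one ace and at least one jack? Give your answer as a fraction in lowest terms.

718637/5089630

There are C(52,6) = 20358520 possible draws.
By inclusion-exclusion on the complements, draws missing all aces or all jacks: C(48,6) + C(48,6) − C(44,6) = 12271512 + 12271512 − 7059052 = 17483972.
So draws with at least one of each: 20358520 − 17483972 = 2874548, probability 2874548/20358520 = 718637/5089630.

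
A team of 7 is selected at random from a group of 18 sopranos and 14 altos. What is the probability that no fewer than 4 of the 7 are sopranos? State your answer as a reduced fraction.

There are C(32,7) = 3365856 ways to choose the 7.
Favorable selections (no fewer than 4 sopranos): C(18,4)·C(14,3) + C(18,5)·C(14,2) + C(18,6)·C(14,1) + C(18,7)·C(14,0) = 1113840 + 779688 + 259896 + 31824 = 2185248.
Probability = 2185248/3365856 = 1751/2697.

1751/2697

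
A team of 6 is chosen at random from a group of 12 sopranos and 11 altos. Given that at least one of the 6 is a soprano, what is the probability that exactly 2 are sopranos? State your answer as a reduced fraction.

Work in counts. Selections with at least one soprano: C(23,6) − C(11,6) = 100947 − 462 = 100485.
Of those, selections where exactly 2 are sopranos: C(12,2)·C(11,4) = 66·330 = 21780.
Conditional probability = 21780/100485 = 44/203.

44/203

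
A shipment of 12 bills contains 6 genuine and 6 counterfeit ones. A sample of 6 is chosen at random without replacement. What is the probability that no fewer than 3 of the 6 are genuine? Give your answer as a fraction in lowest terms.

There are C(12,6) = 924 ways to choose the 6.
Count the complement (fewer than 3 genuine): C(6,0)·C(6,6) + C(6,1)·C(6,5) + C(6,2)·C(6,4) = 1 + 36 + 225 = 262.
Probability = 1 − 262/924 = 662/924 = 331/462.

331/462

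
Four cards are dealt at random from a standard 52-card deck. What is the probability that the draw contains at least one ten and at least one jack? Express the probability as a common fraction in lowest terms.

There are C(52,4) = 270725 possible draws.
By inclusion-exclusion on the complements, draws missing all tens or all jacks: C(48,4) + C(48,4) − C(44,4) = 194580 + 194580 − 135751 = 253409.
So draws with at least one of each: 270725 − 253409 = 17316, probability 17316/270725 = 1332/20825.

1332/20825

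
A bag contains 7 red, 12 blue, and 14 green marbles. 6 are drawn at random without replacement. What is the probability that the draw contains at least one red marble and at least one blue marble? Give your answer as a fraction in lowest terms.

118011/158224

There are C(33,6) = 1107568 possible draws.
By inclusion-exclusion on the complements, draws missing all red or all blue: C(26,6) + C(21,6) − C(14,6) = 230230 + 54264 − 3003 = 281491.
So draws with at least one of each: 1107568 − 281491 = 826077, probability 826077/1107568 = 118011/158224.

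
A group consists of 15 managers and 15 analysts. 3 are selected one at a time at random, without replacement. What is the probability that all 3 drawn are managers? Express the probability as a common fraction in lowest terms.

Multiply the conditional probabilities at each draw: 15/30 · 14/29 · 13/28 = 2730/24360 = 13/116.

13/116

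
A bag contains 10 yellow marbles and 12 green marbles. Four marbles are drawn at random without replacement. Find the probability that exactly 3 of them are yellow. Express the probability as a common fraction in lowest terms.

There are C(22,4) = 7315 ways to choose 4 from 22.
Selections with exactly 3 yellow: choose 3 of the 10 yellow and 1 of the 12 green, C(10,3)·C(12,1) = 120·12 = 1440.
Probability = 1440/7315 = 288/1463.

288/1463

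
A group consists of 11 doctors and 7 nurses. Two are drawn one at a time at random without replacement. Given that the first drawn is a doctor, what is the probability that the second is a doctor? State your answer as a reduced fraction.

After removing one doctor, 17 remain: 10 doctors and 7 nurses.
So the probability the next is a doctor is 10/17.

10/17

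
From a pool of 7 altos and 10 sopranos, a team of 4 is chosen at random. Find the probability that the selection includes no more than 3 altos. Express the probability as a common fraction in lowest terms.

There are C(17,4) = 2380 ways to choose the 4.
The complement is exactly 4 altos: C(7,4)·C(10,0) = 35.
Probability = 1 − 35/2380 = 2345/2380 = 67/68.

67/68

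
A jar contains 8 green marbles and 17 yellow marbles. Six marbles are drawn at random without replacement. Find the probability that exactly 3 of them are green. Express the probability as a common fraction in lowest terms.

There are C(25,6) = 177100 ways to choose 6 from 25.
Selections with exactly 3 green: choose 3 of the 8 green and 3 of the 17 yellow, C(8,3)·C(17,3) = 56·680 = 38080.
Probability = 38080/177100 = 272/1265.

272/1265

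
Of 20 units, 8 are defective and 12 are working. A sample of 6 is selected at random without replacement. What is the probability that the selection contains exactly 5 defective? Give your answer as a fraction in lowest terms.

28/1615

Total number of selections: C(20,6) = 38760.
Selections with exactly 5 defective: choose 5 of the 8 defective and 1 of the 12 working, C(8,5)·C(12,1) = 56·12 = 672.
Probability = 672/38760 = 28/1615.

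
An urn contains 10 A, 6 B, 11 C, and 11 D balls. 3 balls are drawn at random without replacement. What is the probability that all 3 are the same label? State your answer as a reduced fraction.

There are C(38,3) = 8436 ways to draw 3 balls.
All same label: C(10,3) + C(6,3) + C(11,3) + C(11,3) = 120 + 20 + 165 + 165 = 470.
Probability = 470/8436 = 235/4218.

235/4218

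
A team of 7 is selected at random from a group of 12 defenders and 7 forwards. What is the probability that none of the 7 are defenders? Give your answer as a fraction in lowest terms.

There are C(19,7) = 50388 possible selections.
Selections with no defenders (all forwards): C(7,7) = 1.
Probability = 1/50388.

1/50388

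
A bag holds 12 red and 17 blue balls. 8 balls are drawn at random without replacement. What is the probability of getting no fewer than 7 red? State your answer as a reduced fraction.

141/43355

Total selections: C(29,8) = 4292145.
Favorable selections (no fewer than 7 red): C(12,7)·C(17,1) + C(12,8)·C(17,0) = 13464 + 495 = 13959.
Probability = 13959/4292145 = 141/43355.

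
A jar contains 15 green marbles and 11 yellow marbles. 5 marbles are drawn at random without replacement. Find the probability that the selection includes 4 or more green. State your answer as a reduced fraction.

63/230

There are C(26,5) = 65780 ways to choose the 5.
Favorable selections (4 or more green): C(15,4)·C(11,1) + C(15,5)·C(11,0) = 15015 + 3003 = 18018.
Probability = 18018/65780 = 63/230.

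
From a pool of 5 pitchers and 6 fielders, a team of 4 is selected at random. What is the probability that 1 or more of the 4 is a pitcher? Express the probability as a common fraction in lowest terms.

There are C(11,4) = 330 ways to choose the 4.
The complement is all 4 are fielders: C(6,4) = 15.
Probability = 1 − 15/330 = 315/330 = 21/22.

21/22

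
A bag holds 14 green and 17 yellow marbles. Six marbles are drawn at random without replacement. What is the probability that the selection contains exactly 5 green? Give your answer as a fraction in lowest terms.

The sample space is all 6-subsets of the 31: C(31,6) = 736281.
Selections with exactly 5 green: choose 5 of the 14 green and 1 of the 17 yellow, C(14,5)·C(17,1) = 2002·17 = 34034.
Probability = 34034/736281 = 374/8091.

374/8091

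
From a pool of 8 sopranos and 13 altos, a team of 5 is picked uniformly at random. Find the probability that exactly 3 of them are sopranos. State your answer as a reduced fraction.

The sample space is all 5-subsets of the 21: C(21,5) = 20349.
Selections with exactly 3 sopranos: choose 3 of the 8 sopranos and 2 of the 13 altos, C(8,3)·C(13,2) = 56·78 = 4368.
Probability = 4368/20349 = 208/969.

208/969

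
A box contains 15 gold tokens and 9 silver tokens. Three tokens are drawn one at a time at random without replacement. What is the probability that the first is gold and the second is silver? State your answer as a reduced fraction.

Multiply the conditional probabilities at each draw: 15/24 · 9/23 = 135/552 = 45/184.

45/184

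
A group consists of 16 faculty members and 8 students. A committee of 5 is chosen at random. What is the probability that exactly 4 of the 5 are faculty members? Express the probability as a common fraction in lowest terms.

260/759

Total number of selections: C(24,5) = 42504.
Selections with exactly 4 faculty members: choose 4 of the 16 faculty members and 1 of the 8 students, C(16,4)·C(8,1) = 1820·8 = 14560.
Probability = 14560/42504 = 260/759.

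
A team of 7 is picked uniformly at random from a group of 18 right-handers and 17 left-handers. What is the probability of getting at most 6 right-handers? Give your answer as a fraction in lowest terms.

49211/49445

Total selections: C(35,7) = 6724520.
The complement is exactly 7 right-handers: C(18,7)·C(17,0) = 31824.
Probability = 1 − 31824/6724520 = 6692696/6724520 = 49211/49445.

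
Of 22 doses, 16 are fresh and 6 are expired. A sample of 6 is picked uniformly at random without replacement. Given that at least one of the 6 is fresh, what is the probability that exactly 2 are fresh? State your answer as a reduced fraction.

450/18653

Work in counts. Selections with at least one fresh: C(22,6) − C(6,6) = 74613 − 1 = 74612.
Of those, selections where exactly 2 are fresh: C(16,2)·C(6,4) = 120·15 = 1800.
Conditional probability = 1800/74612 = 450/18653.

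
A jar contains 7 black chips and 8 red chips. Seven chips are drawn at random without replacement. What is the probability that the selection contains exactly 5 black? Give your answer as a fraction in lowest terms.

The sample space is all 7-subsets of the 15: C(15,7) = 6435.
Selections with exactly 5 black: choose 5 of the 7 black and 2 of the 8 red, C(7,5)·C(8,2) = 21·28 = 588.
Probability = 588/6435 = 196/2145.

196/2145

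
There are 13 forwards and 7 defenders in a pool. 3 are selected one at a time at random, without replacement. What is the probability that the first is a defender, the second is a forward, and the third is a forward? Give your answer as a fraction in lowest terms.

Multiply the conditional probabilities at each draw: 7/20 · 13/19 · 12/18 = 1092/6840 = 91/570.

91/570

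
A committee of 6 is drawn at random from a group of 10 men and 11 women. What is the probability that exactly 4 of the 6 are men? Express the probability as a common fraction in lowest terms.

275/1292

The sample space is all 6-subsets of the 21: C(21,6) = 54264.
Selections with exactly 4 men: choose 4 of the 10 men and 2 of the 11 women, C(10,4)·C(11,2) = 210·55 = 11550.
Probability = 11550/54264 = 275/1292.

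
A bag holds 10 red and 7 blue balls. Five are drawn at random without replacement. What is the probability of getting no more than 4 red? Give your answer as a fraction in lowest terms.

212/221

There are C(17,5) = 6188 ways to choose the 5.
The complement is exactly 5 red: C(10,5)·C(7,0) = 252.
Probability = 1 − 252/6188 = 5936/6188 = 212/221.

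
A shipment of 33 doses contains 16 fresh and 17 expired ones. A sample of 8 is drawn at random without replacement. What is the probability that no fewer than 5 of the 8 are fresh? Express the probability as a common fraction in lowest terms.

54701/178002

Total selections: C(33,8) = 13884156.
Favorable selections (no fewer than 5 fresh): C(16,5)·C(17,3) + C(16,6)·C(17,2) + C(16,7)·C(17,1) + C(16,8)·C(17,0) = 2970240 + 1089088 + 194480 + 12870 = 4266678.
Probability = 4266678/13884156 = 54701/178002.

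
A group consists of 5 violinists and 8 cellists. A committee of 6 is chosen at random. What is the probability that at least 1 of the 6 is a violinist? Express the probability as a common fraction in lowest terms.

Total selections: C(13,6) = 1716.
The complement is all 6 are cellists: C(8,6) = 28.
Probability = 1 − 28/1716 = 1688/1716 = 422/429.

422/429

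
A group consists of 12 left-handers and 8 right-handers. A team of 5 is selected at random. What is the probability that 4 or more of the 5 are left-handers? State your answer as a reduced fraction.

There are C(20,5) = 15504 ways to choose the 5.
Favorable selections (4 or more left-handers): C(12,4)·C(8,1) + C(12,5)·C(8,0) = 3960 + 792 = 4752.
Probability = 4752/15504 = 99/323.

99/323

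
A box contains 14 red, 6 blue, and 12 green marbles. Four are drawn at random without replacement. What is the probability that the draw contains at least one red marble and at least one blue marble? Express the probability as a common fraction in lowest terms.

There are C(32,4) = 35960 possible draws.
By inclusion-exclusion on the complements, draws missing all red or all blue: C(18,4) + C(26,4) − C(12,4) = 3060 + 14950 − 495 = 17515.
So draws with at least one of each: 35960 − 17515 = 18445, probability 18445/35960 = 119/232.

119/232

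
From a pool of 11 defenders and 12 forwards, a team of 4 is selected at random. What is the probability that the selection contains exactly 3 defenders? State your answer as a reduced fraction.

36/161

There are C(23,4) = 8855 ways to choose 4 from 23.
Selections with exactly 3 defenders: choose 3 of the 11 defenders and 1 of the 12 forwards, C(11,3)·C(12,1) = 165·12 = 1980.
Probability = 1980/8855 = 36/161.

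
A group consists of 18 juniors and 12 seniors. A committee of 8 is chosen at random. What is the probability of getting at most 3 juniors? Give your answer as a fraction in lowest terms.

17831/130065

Total selections: C(30,8) = 5852925.
Favorable selections (at most 3 juniors): C(18,0)·C(12,8) + C(18,1)·C(12,7) + C(18,2)·C(12,6) + C(18,3)·C(12,5) = 495 + 14256 + 141372 + 646272 = 802395.
Probability = 802395/5852925 = 17831/130065.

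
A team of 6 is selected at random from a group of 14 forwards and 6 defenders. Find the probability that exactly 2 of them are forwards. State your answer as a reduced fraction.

There are C(20,6) = 38760 ways to choose 6 from 20.
Selections with exactly 2 forwards: choose 2 of the 14 forwards and 4 of the 6 defenders, C(14,2)·C(6,4) = 91·15 = 1365.
Probability = 1365/38760 = 91/2584.

91/2584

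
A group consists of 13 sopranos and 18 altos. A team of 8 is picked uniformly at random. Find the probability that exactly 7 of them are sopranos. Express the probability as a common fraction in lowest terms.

Total number of selections: C(31,8) = 7888725.
Selections with exactly 7 sopranos: choose 7 of the 13 sopranos and 1 of the 18 altos, C(13,7)·C(18,1) = 1716·18 = 30888.
Probability = 30888/7888725 = 88/22475.

88/22475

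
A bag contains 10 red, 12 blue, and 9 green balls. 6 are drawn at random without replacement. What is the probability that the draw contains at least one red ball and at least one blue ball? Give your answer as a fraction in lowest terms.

31189/35061

There are C(31,6) = 736281 possible draws.
By inclusion-exclusion on the complements, draws missing all red or all blue: C(21,6) + C(19,6) − C(9,6) = 54264 + 27132 − 84 = 81312.
So draws with at least one of each: 736281 − 81312 = 654969, probability 654969/736281 = 31189/35061.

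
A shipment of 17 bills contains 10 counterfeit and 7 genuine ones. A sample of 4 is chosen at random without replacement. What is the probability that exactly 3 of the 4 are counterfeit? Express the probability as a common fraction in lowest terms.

There are C(17,4) = 2380 ways to choose 4 from 17.
Selections with exactly 3 counterfeit: choose 3 of the 10 counterfeit and 1 of the 7 genuine, C(10,3)·C(7,1) = 120·7 = 840.
Probability = 840/2380 = 6/17.

6/17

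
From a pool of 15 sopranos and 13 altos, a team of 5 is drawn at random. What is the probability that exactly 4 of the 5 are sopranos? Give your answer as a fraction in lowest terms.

13/72

Total number of selections: C(28,5) = 98280.
Selections with exactly 4 sopranos: choose 4 of the 15 sopranos and 1 of the 13 altos, C(15,4)·C(13,1) = 1365·13 = 17745.
Probability = 17745/98280 = 13/72.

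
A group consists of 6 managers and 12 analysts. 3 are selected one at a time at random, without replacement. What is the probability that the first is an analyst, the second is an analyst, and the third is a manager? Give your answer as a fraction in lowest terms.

11/68

Multiply the conditional probabilities at each draw: 12/18 · 11/17 · 6/16 = 792/4896 = 11/68.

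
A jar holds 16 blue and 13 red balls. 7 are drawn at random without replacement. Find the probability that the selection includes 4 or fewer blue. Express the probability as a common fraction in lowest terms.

21241/30015

Total selections: C(29,7) = 1560780.
Count the complement (more than 4 blue): C(16,5)·C(13,2) + C(16,6)·C(13,1) + C(16,7)·C(13,0) = 340704 + 104104 + 11440 = 456248.
Probability = 1 − 456248/1560780 = 1104532/1560780 = 21241/30015.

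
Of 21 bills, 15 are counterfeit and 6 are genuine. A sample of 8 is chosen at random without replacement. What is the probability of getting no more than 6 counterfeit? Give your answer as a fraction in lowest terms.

There are C(21,8) = 203490 ways to choose the 8.
Count the complement (more than 6 counterfeit): C(15,7)·C(6,1) + C(15,8)·C(6,0) = 38610 + 6435 = 45045.
Probability = 1 − 45045/203490 = 158445/203490 = 503/646.

503/646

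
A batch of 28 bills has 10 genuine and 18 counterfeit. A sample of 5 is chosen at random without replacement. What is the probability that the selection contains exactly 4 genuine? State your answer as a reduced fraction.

There are C(28,5) = 98280 ways to choose 5 from 28.
Selections with exactly 4 genuine: choose 4 of the 10 genuine and 1 of the 18 counterfeit, C(10,4)·C(18,1) = 210·18 = 3780.
Probability = 3780/98280 = 1/26.

1/26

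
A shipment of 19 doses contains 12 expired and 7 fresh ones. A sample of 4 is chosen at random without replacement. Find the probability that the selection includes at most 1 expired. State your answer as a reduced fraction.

455/3876

There are C(19,4) = 3876 ways to choose the 4.
Favorable selections (at most 1 expired): C(12,0)·C(7,4) + C(12,1)·C(7,3) = 35 + 420 = 455.
Probability = 455/3876.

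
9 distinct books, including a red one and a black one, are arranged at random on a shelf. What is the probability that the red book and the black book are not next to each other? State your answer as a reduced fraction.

There are 9! = 362880 arrangements.
Arrangements with the red book and the black book adjacent: 2·8! = 80640.
So not adjacent: 362880 − 80640 = 282240, probability 282240/362880 = 7/9.

7/9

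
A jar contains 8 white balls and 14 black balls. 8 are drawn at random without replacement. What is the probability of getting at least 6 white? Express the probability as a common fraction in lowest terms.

887/106590

Total selections: C(22,8) = 319770.
Favorable selections (at least 6 white): C(8,6)·C(14,2) + C(8,7)·C(14,1) + C(8,8)·C(14,0) = 2548 + 112 + 1 = 2661.
Probability = 2661/319770 = 887/106590.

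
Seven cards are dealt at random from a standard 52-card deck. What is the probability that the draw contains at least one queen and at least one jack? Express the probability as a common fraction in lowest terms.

There are C(52,7) = 133784560 possible draws.
By inclusion-exclusion on the complements, draws missing all queens or all jacks: C(48,7) + C(48,7) − C(44,7) = 73629072 + 73629072 − 38320568 = 108937576.
So draws with at least one of each: 133784560 − 108937576 = 24846984, probability 24846984/133784560 = 3105873/16723070.

3105873/16723070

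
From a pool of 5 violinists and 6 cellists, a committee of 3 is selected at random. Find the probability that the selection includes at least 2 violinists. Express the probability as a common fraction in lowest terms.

14/33

Total selections: C(11,3) = 165.
Favorable selections (at least 2 violinists): C(5,2)·C(6,1) + C(5,3)·C(6,0) = 60 + 10 = 70.
Probability = 70/165 = 14/33.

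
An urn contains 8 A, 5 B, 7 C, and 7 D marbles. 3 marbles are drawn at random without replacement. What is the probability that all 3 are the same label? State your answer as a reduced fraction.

136/2925

There are C(27,3) = 2925 ways to draw 3 marbles.
All same label: C(8,3) + C(5,3) + C(7,3) + C(7,3) = 56 + 10 + 35 + 35 = 136.
Probability = 136/2925.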